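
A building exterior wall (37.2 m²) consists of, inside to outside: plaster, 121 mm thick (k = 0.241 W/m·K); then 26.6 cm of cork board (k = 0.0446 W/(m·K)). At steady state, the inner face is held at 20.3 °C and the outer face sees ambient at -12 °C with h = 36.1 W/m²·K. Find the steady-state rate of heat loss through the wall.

Series thermal resistances, inner to outer:
  R_plaster = L/(kA) = 0.121/(0.241·37.2) = 0.01350 K/W
  R_cork board = L/(kA) = 0.266/(0.0446·37.2) = 0.1603 K/W
  R_conv,out = 1/(hA) = 1/(36.1·37.2) = 7.446×10^-4 K/W
ΣR = 0.01350 + 0.1603 + 7.446×10^-4 = 0.1745 K/W
Q = ΔT/ΣR = (20.3 °C − -12 °C)/0.1745 = 185 W

Q = 185 W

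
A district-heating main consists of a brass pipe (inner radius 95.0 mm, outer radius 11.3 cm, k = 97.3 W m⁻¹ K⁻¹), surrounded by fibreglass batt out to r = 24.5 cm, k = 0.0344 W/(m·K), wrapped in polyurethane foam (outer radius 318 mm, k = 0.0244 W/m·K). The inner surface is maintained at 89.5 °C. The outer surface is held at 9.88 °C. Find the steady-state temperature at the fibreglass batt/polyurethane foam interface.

Resistance network (inner→outer):
  R'_brass = ln(0.113/0.0950)/(2πk) = 0.1735/(2π·97.3) = 2.838×10^-4 m·K/W
  R'_fibreglass batt = ln(0.245/0.113)/(2πk) = 0.7739/(2π·0.0344) = 3.580 m·K/W
  R'_polyurethane foam = ln(0.318/0.245)/(2πk) = 0.2608/(2π·0.0244) = 1.701 m·K/W
ΣR = 2.838×10^-4 + 3.580 + 1.701 = 5.281 m·K/W
Q' = ΔT/ΣR = (89.5 °C − 9.88 °C)/5.281 = 15.08 W/m
From the inner boundary to the fibreglass batt/polyurethane foam interface, ΣR_partial = 3.580 m·K/W.
T_interface = T_in − Q'·ΣR_partial = 89.5 °C − (15.08)(3.580) = 35.5 °C

T = 35.5 °C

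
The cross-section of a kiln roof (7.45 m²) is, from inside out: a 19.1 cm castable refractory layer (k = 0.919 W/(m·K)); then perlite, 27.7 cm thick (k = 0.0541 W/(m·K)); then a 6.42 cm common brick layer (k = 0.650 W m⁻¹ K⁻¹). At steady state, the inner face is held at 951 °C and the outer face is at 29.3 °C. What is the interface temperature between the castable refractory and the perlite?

Treat each layer as a resistance in series:
  R_castable refractory = L/(kA) = 0.191/(0.919·7.45) = 0.02790 K/W
  R_perlite = L/(kA) = 0.277/(0.0541·7.45) = 0.6873 K/W
  R_common brick = L/(kA) = 0.0642/(0.650·7.45) = 0.01326 K/W
ΣR = 0.02790 + 0.6873 + 0.01326 = 0.7285 K/W
Q = ΔT/ΣR = (951 °C − 29.3 °C)/0.7285 = 1265 W
From the inner boundary to the castable refractory/perlite interface, ΣR_partial = 0.02790 K/W.
T_interface = T_in − Q·ΣR_partial = 951 °C − (1265)(0.02790) = 916 °C

T = 916 °C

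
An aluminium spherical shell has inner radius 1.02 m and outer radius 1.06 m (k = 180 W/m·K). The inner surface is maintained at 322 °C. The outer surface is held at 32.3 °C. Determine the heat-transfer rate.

Q = 17700 kW

Q = 4πk·ΔT/(1/r₁ − 1/r₂) = 4π × 180 × 289.7 / (1/1.02 − 1/1.06) = 1.77×10^7 W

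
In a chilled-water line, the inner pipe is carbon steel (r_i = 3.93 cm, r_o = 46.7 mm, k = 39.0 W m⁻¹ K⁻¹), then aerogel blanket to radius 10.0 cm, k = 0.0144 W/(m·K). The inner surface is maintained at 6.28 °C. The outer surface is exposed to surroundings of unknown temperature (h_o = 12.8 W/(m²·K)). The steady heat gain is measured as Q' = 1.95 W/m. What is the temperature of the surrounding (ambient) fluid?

T_out = 22.9 °C

Sum the resistances:
  R'_carbon steel = ln(0.0467/0.0393)/(2πk) = 0.1725/(2π·39.0) = 7.040×10^-4 m·K/W
  R'_aerogel blanket = ln(0.100/0.0467)/(2πk) = 0.7614/(2π·0.0144) = 8.416 m·K/W
  R'_conv,out = 1/(2πr h) = 1/(2π·0.100·12.8) = 0.1243 m·K/W
ΣR = 8.541 m·K/W
ΔT = Q'·ΣR = 1.95 × 8.541 = 16.65 K
Heat flows inward, so T_out = T_in + ΔT = 6.28 + 16.65 = 22.9 °C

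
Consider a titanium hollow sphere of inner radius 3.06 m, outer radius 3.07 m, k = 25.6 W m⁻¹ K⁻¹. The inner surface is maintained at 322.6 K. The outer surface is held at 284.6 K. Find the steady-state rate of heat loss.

Q = 11500 kW

Q = 4πk·ΔT/(1/r₁ − 1/r₂) = 4π × 25.6 × 38 / (1/3.06 − 1/3.07) = 1.15×10^7 W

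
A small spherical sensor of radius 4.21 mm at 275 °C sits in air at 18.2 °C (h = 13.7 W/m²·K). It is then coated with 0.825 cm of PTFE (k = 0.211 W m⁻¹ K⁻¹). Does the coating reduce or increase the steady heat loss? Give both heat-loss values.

increases: 0.784 → 2.65 W

Critical radius for a sphere: r_cr = 2k/h = 0.0308 m = 3.08 cm.
Outer radius after coating: r₂ = 0.00421 + 0.00825 = 0.01246 m.
Since r₁ < r_cr and r₂ ≤ r_cr, the coating moves toward the maximum at r_cr — heat loss rises.
Bare: R = 1/(4πr₁²h) = 327.7 K/W; Q = 256.8/327.7 = 0.784 W.
Coated: R = R_cond + R_conv = 96.73 K/W; Q = 256.8/96.73 = 2.65 W.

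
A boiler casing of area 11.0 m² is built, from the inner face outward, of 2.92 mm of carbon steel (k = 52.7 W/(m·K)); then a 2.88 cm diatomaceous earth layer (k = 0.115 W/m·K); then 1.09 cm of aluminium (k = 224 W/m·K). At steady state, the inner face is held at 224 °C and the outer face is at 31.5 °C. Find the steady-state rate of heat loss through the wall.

Series thermal resistances, inner to outer:
  R_carbon steel = L/(kA) = 0.00292/(52.7·11.0) = 5.037×10^-6 K/W
  R_diatomaceous earth = L/(kA) = 0.0288/(0.115·11.0) = 0.02277 K/W
  R_aluminium = L/(kA) = 0.0109/(224·11.0) = 4.424×10^-6 K/W
ΣR = 5.037×10^-6 + 0.02277 + 4.424×10^-6 = 0.02278 K/W
Q = ΔT/ΣR = (224 °C − 31.5 °C)/0.02278 = 8450 W

Q = 8.45 kW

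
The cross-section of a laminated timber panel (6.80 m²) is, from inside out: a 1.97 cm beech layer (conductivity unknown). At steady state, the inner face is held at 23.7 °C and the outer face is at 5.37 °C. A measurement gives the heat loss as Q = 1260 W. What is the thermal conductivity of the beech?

k = 0.199 W/m·K

ΣR = ΔT/Q = |23.7 − 5.37|/1260 = 0.01455 K/W
L/(kA) = 0.01455 ⇒ k = 0.0197/(0.01455·6.80) = 0.199 W/m·K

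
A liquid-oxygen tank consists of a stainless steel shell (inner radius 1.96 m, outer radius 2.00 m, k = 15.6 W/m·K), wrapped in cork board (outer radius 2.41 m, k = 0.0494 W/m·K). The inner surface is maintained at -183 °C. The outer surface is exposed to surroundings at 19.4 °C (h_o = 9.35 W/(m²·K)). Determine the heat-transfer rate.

Q = 1460 W

Treat each layer as a resistance in series:
  R_stainless steel = (1/1.96 − 1/2.00)/(4πk) = 0.01020/(4π·15.6) = 5.205×10^-5 K/W
  R_cork board = (1/2.00 − 1/2.41)/(4πk) = 0.08506/(4π·0.0494) = 0.1370 K/W
  R_conv,out = 1/(4πr²h) = 1/(4π·2.41²·9.35) = 0.001465 K/W
ΣR = 5.205×10^-5 + 0.1370 + 0.001465 = 0.1385 K/W
Q = ΔT/ΣR = (-183 °C − 19.4 °C)/0.1385 = -1460 W
(Negative Q ⇒ heat flows inward; heat gain = 1460 W.)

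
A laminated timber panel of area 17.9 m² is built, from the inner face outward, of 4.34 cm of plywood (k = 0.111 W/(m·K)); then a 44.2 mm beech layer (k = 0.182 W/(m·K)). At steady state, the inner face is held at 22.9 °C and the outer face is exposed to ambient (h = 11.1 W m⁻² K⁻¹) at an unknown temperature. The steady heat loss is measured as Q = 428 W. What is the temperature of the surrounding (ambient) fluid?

T_out = 5.59 °C

Series resistances:
  R_plywood = L/(kA) = 0.0434/(0.111·17.9) = 0.02184 K/W
  R_beech = L/(kA) = 0.0442/(0.182·17.9) = 0.01357 K/W
  R_conv,out = 1/(hA) = 1/(11.1·17.9) = 0.005033 K/W
ΣR = 0.04044 K/W
ΔT = Q·ΣR = 428 × 0.04044 = 17.31 K
Heat flows outward, so T_out = T_in − ΔT = 22.9 − 17.31 = 5.59 °C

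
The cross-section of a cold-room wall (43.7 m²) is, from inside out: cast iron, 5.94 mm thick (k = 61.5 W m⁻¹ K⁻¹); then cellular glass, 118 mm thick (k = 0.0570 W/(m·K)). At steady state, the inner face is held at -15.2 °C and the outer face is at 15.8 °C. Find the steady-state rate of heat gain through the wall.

Q = 654 W

Resistance network (inner→outer):
  R_cast iron = L/(kA) = 0.00594/(61.5·43.7) = 2.210×10^-6 K/W
  R_cellular glass = L/(kA) = 0.118/(0.0570·43.7) = 0.04737 K/W
ΣR = 2.210×10^-6 + 0.04737 = 0.04737 K/W
Q = ΔT/ΣR = (-15.2 °C − 15.8 °C)/0.04737 = -654 W
(Negative Q ⇒ heat flows inward; heat gain = 654 W.)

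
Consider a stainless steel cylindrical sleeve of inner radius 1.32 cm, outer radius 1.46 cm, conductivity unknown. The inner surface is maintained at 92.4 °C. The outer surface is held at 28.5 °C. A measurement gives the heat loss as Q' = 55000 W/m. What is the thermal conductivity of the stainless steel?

k = 13.8 W/m·K

ΣR = ΔT/Q' = |92.4 − 28.5|/55000 = 0.001162 m·K/W
ln(r₂/r₁)/(2πk) = 0.001162 ⇒ k = 0.1008/(2π·0.001162) = 13.8 W/m·K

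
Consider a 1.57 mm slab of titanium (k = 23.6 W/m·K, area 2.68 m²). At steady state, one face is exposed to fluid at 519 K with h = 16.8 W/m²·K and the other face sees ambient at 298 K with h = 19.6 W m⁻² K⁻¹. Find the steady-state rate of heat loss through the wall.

Q = 5.35 kW

Treat each layer as a resistance in series:
  R_conv,in = 1/(hA) = 1/(16.8·2.68) = 0.02221 K/W
  R_titanium = L/(kA) = 0.00157/(23.6·2.68) = 2.482×10^-5 K/W
  R_conv,out = 1/(hA) = 1/(19.6·2.68) = 0.01904 K/W
ΣR = 0.02221 + 2.482×10^-5 + 0.01904 = 0.04127 K/W
Q = ΔT/ΣR = (519 K − 298 K)/0.04127 = 5350 W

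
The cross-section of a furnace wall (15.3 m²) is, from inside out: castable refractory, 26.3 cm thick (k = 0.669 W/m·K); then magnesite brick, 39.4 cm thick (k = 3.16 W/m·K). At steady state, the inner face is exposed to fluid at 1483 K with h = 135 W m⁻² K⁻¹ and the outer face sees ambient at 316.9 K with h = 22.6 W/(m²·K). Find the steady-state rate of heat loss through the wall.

Q = 31300 W

Resistance network (inner→outer):
  R_conv,in = 1/(hA) = 1/(135·15.3) = 4.841×10^-4 K/W
  R_castable refractory = L/(kA) = 0.263/(0.669·15.3) = 0.02569 K/W
  R_magnesite brick = L/(kA) = 0.394/(3.16·15.3) = 0.008149 K/W
  R_conv,out = 1/(hA) = 1/(22.6·15.3) = 0.002892 K/W
ΣR = 4.841×10^-4 + 0.02569 + 0.008149 + 0.002892 = 0.03722 K/W
Q = ΔT/ΣR = (1483 K − 316.9 K)/0.03722 = 31300 W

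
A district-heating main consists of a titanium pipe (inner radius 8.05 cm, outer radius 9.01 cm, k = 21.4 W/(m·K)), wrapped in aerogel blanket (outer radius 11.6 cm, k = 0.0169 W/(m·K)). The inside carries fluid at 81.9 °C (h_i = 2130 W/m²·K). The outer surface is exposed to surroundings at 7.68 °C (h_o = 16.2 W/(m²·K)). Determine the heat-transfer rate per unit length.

Treat each layer as a resistance in series:
  R'_conv,in = 1/(2πr h) = 1/(2π·0.0805·2130) = 9.282×10^-4 m·K/W
  R'_titanium = ln(0.0901/0.0805)/(2πk) = 0.1127/(2π·21.4) = 8.379×10^-4 m·K/W
  R'_aerogel blanket = ln(0.116/0.0901)/(2πk) = 0.2527/(2π·0.0169) = 2.380 m·K/W
  R'_conv,out = 1/(2πr h) = 1/(2π·0.116·16.2) = 0.08469 m·K/W
ΣR = 9.282×10^-4 + 8.379×10^-4 + 2.380 + 0.08469 = 2.466 m·K/W
Q' = ΔT/ΣR = (81.9 °C − 7.68 °C)/2.466 = 30.1 W/m

Q' = 30.1 W/m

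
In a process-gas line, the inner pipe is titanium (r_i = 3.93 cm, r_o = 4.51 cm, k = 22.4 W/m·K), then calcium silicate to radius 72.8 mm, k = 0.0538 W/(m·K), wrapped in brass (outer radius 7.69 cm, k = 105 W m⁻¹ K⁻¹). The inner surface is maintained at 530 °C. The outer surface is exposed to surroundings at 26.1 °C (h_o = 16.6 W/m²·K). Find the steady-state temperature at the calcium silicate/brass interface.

T = 66.9 °C

Treat each layer as a resistance in series:
  R'_titanium = ln(0.0451/0.0393)/(2πk) = 0.1377/(2π·22.4) = 9.781×10^-4 m·K/W
  R'_calcium silicate = ln(0.0728/0.0451)/(2πk) = 0.4788/(2π·0.0538) = 1.417 m·K/W
  R'_brass = ln(0.0769/0.0728)/(2πk) = 0.05479/(2π·105) = 8.305×10^-5 m·K/W
  R'_conv,out = 1/(2πr h) = 1/(2π·0.0769·16.6) = 0.1247 m·K/W
ΣR = 9.781×10^-4 + 1.417 + 8.305×10^-5 + 0.1247 = 1.543 m·K/W
Q' = ΔT/ΣR = (530 °C − 26.1 °C)/1.543 = 326.6 W/m
From the inner boundary to the calcium silicate/brass interface, ΣR_partial = 1.418 m·K/W.
T_interface = T_in − Q'·ΣR_partial = 530 °C − (326.6)(1.418) = 66.9 °C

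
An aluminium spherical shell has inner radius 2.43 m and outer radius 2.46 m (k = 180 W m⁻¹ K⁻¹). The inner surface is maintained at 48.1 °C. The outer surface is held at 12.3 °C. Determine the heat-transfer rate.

Q = 16100 kW

Q = 4πk·ΔT/(1/r₁ − 1/r₂) = 4π × 180 × 35.8 / (1/2.43 − 1/2.46) = 1.61×10^7 W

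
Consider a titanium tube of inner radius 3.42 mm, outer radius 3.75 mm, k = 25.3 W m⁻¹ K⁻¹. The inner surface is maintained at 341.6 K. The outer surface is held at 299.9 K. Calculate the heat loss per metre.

Q' = 2πk·ΔT/ln(r₂/r₁) = 2π × 25.3 × 41.7 / ln(0.00375/0.00342) = 72000 W/m

Q' = 72.0 kW/m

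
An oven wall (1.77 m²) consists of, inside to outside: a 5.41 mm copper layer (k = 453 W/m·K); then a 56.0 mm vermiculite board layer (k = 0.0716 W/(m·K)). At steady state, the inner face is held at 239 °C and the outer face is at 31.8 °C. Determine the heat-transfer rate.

Q = 469 W

Treat each layer as a resistance in series:
  R_copper = L/(kA) = 0.00541/(453·1.77) = 6.747×10^-6 K/W
  R_vermiculite board = L/(kA) = 0.0560/(0.0716·1.77) = 0.4419 K/W
ΣR = 6.747×10^-6 + 0.4419 = 0.4419 K/W
Q = ΔT/ΣR = (239 °C − 31.8 °C)/0.4419 = 469 W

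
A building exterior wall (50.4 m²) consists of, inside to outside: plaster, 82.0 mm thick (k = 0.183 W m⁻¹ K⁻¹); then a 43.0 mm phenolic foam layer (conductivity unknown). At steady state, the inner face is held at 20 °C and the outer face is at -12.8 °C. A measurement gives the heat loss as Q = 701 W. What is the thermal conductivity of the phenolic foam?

ΣR = ΔT/Q = |20 − -12.8|/701 = 0.04679 K/W
Known resistances:
  R_plaster = L/(kA) = 0.0820/(0.183·50.4) = 0.008891 K/W
R_phenolic foam = ΣR − ΣR_known = 0.04679 − 0.008891 = 0.03790 K/W
L/(kA) = 0.03790 ⇒ k = 0.0430/(0.03790·50.4) = 0.0225 W/m·K

k = 0.0225 W/m·K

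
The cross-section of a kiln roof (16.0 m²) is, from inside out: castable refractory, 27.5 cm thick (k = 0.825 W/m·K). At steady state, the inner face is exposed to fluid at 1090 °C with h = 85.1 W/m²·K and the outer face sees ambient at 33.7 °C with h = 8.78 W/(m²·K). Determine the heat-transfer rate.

Q = 36.8 kW

Treat each layer as a resistance in series:
  R_conv,in = 1/(hA) = 1/(85.1·16.0) = 7.344×10^-4 K/W
  R_castable refractory = L/(kA) = 0.275/(0.825·16.0) = 0.02083 K/W
  R_conv,out = 1/(hA) = 1/(8.78·16.0) = 0.007118 K/W
ΣR = 7.344×10^-4 + 0.02083 + 0.007118 = 0.02868 K/W
Q = ΔT/ΣR = (1090 °C − 33.7 °C)/0.02868 = 36800 W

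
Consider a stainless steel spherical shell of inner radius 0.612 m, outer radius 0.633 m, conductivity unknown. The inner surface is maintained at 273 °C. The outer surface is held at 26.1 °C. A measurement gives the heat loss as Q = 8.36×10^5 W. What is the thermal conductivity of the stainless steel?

k = 14.6 W/m·K

ΣR = ΔT/Q = |273 − 26.1|/8.36×10^5 = 2.953×10^-4 K/W
(1/r₁−1/r₂)/(4πk) = 2.953×10^-4 ⇒ k = 0.05421/(4π·2.953×10^-4) = 14.6 W/m·K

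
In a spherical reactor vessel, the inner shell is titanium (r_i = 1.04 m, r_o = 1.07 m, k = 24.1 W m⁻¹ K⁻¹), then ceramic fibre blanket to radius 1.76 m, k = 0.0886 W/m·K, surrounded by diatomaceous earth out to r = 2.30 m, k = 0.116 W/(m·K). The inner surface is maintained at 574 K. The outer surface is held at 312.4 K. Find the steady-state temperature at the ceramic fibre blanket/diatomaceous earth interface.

T = 369.3 K

Series thermal resistances, inner to outer:
  R_titanium = (1/1.04 − 1/1.07)/(4πk) = 0.02696/(4π·24.1) = 8.902×10^-5 K/W
  R_ceramic fibre blanket = (1/1.07 − 1/1.76)/(4πk) = 0.3664/(4π·0.0886) = 0.3291 K/W
  R_diatomaceous earth = (1/1.76 − 1/2.30)/(4πk) = 0.1334/(4π·0.116) = 0.09151 K/W
ΣR = 8.902×10^-5 + 0.3291 + 0.09151 = 0.4207 K/W
Q = ΔT/ΣR = (574 K − 312.4 K)/0.4207 = 621.8 W
From the inner boundary to the ceramic fibre blanket/diatomaceous earth interface, ΣR_partial = 0.3292 K/W.
T_interface = T_in − Q·ΣR_partial = 574 K − (621.8)(0.3292) = 369.3 K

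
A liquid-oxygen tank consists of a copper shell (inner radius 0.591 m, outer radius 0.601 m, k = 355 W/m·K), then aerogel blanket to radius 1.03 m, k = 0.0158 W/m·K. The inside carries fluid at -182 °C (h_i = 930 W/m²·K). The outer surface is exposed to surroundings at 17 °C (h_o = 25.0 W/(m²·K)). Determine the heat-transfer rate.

Q = 57.0 W

Series thermal resistances, inner to outer:
  R_conv,in = 1/(4πr²h) = 1/(4π·0.591²·930) = 2.450×10^-4 K/W
  R_copper = (1/0.591 − 1/0.601)/(4πk) = 0.02815/(4π·355) = 6.311×10^-6 K/W
  R_aerogel blanket = (1/0.601 − 1/1.03)/(4πk) = 0.6930/(4π·0.0158) = 3.490 K/W
  R_conv,out = 1/(4πr²h) = 1/(4π·1.03²·25.0) = 0.003000 K/W
ΣR = 2.450×10^-4 + 6.311×10^-6 + 3.490 + 0.003000 = 3.493 K/W
Q = ΔT/ΣR = (-182 °C − 17 °C)/3.493 = -57.0 W
(Negative Q ⇒ heat flows inward; heat gain = 57.0 W.)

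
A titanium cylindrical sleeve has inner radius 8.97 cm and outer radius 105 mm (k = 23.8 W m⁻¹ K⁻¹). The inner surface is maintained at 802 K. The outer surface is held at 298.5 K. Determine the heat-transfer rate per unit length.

Q' = 478 kW/m

Q' = 2πk·ΔT/ln(r₂/r₁) = 2π × 23.8 × 503.5 / ln(0.105/0.0897) = 4.78×10^5 W/m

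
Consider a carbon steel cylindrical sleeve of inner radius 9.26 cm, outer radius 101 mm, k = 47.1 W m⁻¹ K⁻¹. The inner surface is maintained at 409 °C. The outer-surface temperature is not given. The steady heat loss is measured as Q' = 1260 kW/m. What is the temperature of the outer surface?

T_out = 39.3 °C

Series resistances:
  R'_carbon steel = ln(0.101/0.0926)/(2πk) = 0.08683/(2π·47.1) = 2.934×10^-4 m·K/W
ΣR = 2.934×10^-4 m·K/W
ΔT = Q'·ΣR = 1.26×10^6 × 2.934×10^-4 = 369.7 K
Heat flows outward, so T_out = T_in − ΔT = 409 − 369.7 = 39.3 °C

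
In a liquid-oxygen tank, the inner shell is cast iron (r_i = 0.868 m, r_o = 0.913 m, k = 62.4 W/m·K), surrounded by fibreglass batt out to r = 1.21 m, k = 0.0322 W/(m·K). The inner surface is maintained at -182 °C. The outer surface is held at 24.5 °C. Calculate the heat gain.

Q = 311 W

Series thermal resistances, inner to outer:
  R_cast iron = (1/0.868 − 1/0.913)/(4πk) = 0.05678/(4π·62.4) = 7.241×10^-5 K/W
  R_fibreglass batt = (1/0.913 − 1/1.21)/(4πk) = 0.2688/(4π·0.0322) = 0.6644 K/W
ΣR = 7.241×10^-5 + 0.6644 = 0.6645 K/W
Q = ΔT/ΣR = (-182 °C − 24.5 °C)/0.6645 = -311 W
(Negative Q ⇒ heat flows inward; heat gain = 311 W.)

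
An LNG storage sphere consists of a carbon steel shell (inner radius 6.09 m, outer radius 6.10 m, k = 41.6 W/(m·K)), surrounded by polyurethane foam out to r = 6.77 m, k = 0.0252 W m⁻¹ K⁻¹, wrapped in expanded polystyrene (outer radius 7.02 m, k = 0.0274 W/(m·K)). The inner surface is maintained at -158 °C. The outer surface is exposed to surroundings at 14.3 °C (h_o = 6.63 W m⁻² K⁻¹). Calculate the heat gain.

Resistance network (inner→outer):
  R_carbon steel = (1/6.09 − 1/6.10)/(4πk) = 2.692×10^-4/(4π·41.6) = 5.149×10^-7 K/W
  R_polyurethane foam = (1/6.10 − 1/6.77)/(4πk) = 0.01622/(4π·0.0252) = 0.05123 K/W
  R_expanded polystyrene = (1/6.77 − 1/7.02)/(4πk) = 0.005260/(4π·0.0274) = 0.01528 K/W
  R_conv,out = 1/(4πr²h) = 1/(4π·7.02²·6.63) = 2.436×10^-4 K/W
ΣR = 5.149×10^-7 + 0.05123 + 0.01528 + 2.436×10^-4 = 0.06675 K/W
Q = ΔT/ΣR = (-158 °C − 14.3 °C)/0.06675 = -2580 W
(Negative Q ⇒ heat flows inward; heat gain = 2580 W.)

Q = 2.58 kW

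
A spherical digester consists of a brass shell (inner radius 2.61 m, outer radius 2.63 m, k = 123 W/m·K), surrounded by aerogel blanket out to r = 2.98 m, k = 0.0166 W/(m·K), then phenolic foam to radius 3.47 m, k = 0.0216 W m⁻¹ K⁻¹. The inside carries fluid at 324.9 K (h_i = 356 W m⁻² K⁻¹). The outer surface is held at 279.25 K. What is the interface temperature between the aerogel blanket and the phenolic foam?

Resistance network (inner→outer):
  R_conv,in = 1/(4πr²h) = 1/(4π·2.61²·356) = 3.281×10^-5 K/W
  R_brass = (1/2.61 − 1/2.63)/(4πk) = 0.002914/(4π·123) = 1.885×10^-6 K/W
  R_aerogel blanket = (1/2.63 − 1/2.98)/(4πk) = 0.04466/(4π·0.0166) = 0.2141 K/W
  R_phenolic foam = (1/2.98 − 1/3.47)/(4πk) = 0.04739/(4π·0.0216) = 0.1746 K/W
ΣR = 3.281×10^-5 + 1.885×10^-6 + 0.2141 + 0.1746 = 0.3887 K/W
Q = ΔT/ΣR = (324.9 K − 279.25 K)/0.3887 = 117.4 W
From the inner boundary to the aerogel blanket/phenolic foam interface, ΣR_partial = 0.2141 K/W.
T_interface = T_in − Q·ΣR_partial = 324.9 K − (117.4)(0.2141) = 299.8 K

T = 299.8 K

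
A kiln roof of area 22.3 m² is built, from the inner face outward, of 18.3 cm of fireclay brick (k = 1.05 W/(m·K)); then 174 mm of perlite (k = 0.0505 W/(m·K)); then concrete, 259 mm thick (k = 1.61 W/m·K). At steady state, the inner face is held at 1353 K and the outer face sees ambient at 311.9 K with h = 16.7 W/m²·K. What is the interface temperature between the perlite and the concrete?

Treat each layer as a resistance in series:
  R_fireclay brick = L/(kA) = 0.183/(1.05·22.3) = 0.007816 K/W
  R_perlite = L/(kA) = 0.174/(0.0505·22.3) = 0.1545 K/W
  R_concrete = L/(kA) = 0.259/(1.61·22.3) = 0.007214 K/W
  R_conv,out = 1/(hA) = 1/(16.7·22.3) = 0.002685 K/W
ΣR = 0.007816 + 0.1545 + 0.007214 + 0.002685 = 0.1722 K/W
Q = ΔT/ΣR = (1353 K − 311.9 K)/0.1722 = 6046 W
From the inner boundary to the perlite/concrete interface, ΣR_partial = 0.1623 K/W.
T_interface = T_in − Q·ΣR_partial = 1353 K − (6046)(0.1623) = 372 K

T = 372 K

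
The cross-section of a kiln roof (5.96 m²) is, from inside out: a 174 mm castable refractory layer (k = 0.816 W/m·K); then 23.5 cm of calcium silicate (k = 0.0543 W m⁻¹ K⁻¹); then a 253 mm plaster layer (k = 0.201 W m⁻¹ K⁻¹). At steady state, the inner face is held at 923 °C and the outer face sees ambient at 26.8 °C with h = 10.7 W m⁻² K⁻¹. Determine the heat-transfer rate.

Resistance network (inner→outer):
  R_castable refractory = L/(kA) = 0.174/(0.816·5.96) = 0.03578 K/W
  R_calcium silicate = L/(kA) = 0.235/(0.0543·5.96) = 0.7261 K/W
  R_plaster = L/(kA) = 0.253/(0.201·5.96) = 0.2112 K/W
  R_conv,out = 1/(hA) = 1/(10.7·5.96) = 0.01568 K/W
ΣR = 0.03578 + 0.7261 + 0.2112 + 0.01568 = 0.9888 K/W
Q = ΔT/ΣR = (923 °C − 26.8 °C)/0.9888 = 906 W

Q = 906 W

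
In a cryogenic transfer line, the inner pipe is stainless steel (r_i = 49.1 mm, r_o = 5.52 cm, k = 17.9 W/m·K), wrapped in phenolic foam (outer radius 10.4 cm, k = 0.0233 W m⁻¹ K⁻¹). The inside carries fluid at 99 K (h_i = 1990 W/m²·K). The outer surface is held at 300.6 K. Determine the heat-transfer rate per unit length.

Q' = 46.6 W/m

Resistance network (inner→outer):
  R'_conv,in = 1/(2πr h) = 1/(2π·0.0491·1990) = 0.001629 m·K/W
  R'_stainless steel = ln(0.0552/0.0491)/(2πk) = 0.1171/(2π·17.9) = 0.001041 m·K/W
  R'_phenolic foam = ln(0.104/0.0552)/(2πk) = 0.6334/(2π·0.0233) = 4.327 m·K/W
ΣR = 0.001629 + 0.001041 + 4.327 = 4.330 m·K/W
Q' = ΔT/ΣR = (99 K − 300.6 K)/4.330 = -46.6 W/m
(Negative Q' ⇒ heat flows inward; heat gain = 46.6 W/m.)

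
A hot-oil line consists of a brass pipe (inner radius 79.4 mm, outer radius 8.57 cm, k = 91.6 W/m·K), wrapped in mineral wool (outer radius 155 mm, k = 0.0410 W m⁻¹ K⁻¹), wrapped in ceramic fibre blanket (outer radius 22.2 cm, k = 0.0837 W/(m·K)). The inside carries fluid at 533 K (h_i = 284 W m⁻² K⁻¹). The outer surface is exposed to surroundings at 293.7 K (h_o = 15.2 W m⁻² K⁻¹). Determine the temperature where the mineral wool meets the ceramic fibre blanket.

Resistance network (inner→outer):
  R'_conv,in = 1/(2πr h) = 1/(2π·0.0794·284) = 0.007058 m·K/W
  R'_brass = ln(0.0857/0.0794)/(2πk) = 0.07635/(2π·91.6) = 1.327×10^-4 m·K/W
  R'_mineral wool = ln(0.155/0.0857)/(2πk) = 0.5926/(2π·0.0410) = 2.300 m·K/W
  R'_ceramic fibre blanket = ln(0.222/0.155)/(2πk) = 0.3593/(2π·0.0837) = 0.6831 m·K/W
  R'_conv,out = 1/(2πr h) = 1/(2π·0.222·15.2) = 0.04717 m·K/W
ΣR = 0.007058 + 1.327×10^-4 + 2.300 + 0.6831 + 0.04717 = 3.037 m·K/W
Q' = ΔT/ΣR = (533 K − 293.7 K)/3.037 = 78.79 W/m
From the inner boundary to the mineral wool/ceramic fibre blanket interface, ΣR_partial = 2.307 m·K/W.
T_interface = T_in − Q'·ΣR_partial = 533 K − (78.79)(2.307) = 351.2 K

T = 351.2 K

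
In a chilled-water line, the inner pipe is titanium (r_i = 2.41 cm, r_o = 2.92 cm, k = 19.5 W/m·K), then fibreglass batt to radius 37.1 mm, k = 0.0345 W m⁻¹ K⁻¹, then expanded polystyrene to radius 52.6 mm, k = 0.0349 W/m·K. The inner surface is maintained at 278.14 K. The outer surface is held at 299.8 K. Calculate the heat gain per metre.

Resistance network (inner→outer):
  R'_titanium = ln(0.0292/0.0241)/(2πk) = 0.1920/(2π·19.5) = 0.001567 m·K/W
  R'_fibreglass batt = ln(0.0371/0.0292)/(2πk) = 0.2394/(2π·0.0345) = 1.105 m·K/W
  R'_expanded polystyrene = ln(0.0526/0.0371)/(2πk) = 0.3491/(2π·0.0349) = 1.592 m·K/W
ΣR = 0.001567 + 1.105 + 1.592 = 2.699 m·K/W
Q' = ΔT/ΣR = (278.14 K − 299.8 K)/2.699 = -8.03 W/m
(Negative Q' ⇒ heat flows inward; heat gain = 8.03 W/m.)

Q' = 8.03 W/m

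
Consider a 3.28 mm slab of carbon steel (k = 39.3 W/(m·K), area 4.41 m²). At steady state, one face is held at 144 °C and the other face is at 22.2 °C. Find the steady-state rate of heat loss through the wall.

Q = 6.44×10^6 W

Q = kA·ΔT/L = 39.3 × 4.41 × |144 °C − 22.2 °C| / 0.00328 = 6.44×10^6 W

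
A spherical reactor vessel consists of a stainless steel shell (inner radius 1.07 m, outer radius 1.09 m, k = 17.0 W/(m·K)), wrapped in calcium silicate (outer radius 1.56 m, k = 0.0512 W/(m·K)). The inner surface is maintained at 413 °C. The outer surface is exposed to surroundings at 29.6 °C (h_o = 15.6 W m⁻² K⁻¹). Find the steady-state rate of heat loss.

Resistance network (inner→outer):
  R_stainless steel = (1/1.07 − 1/1.09)/(4πk) = 0.01715/(4π·17.0) = 8.027×10^-5 K/W
  R_calcium silicate = (1/1.09 − 1/1.56)/(4πk) = 0.2764/(4π·0.0512) = 0.4296 K/W
  R_conv,out = 1/(4πr²h) = 1/(4π·1.56²·15.6) = 0.002096 K/W
ΣR = 8.027×10^-5 + 0.4296 + 0.002096 = 0.4318 K/W
Q = ΔT/ΣR = (413 °C − 29.6 °C)/0.4318 = 888 W

Q = 888 W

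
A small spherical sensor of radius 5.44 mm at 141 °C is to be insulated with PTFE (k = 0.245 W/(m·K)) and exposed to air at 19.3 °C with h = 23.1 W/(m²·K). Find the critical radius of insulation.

For a sphere, r_cr = 2k_ins/h = 2·0.245/23.1 = 0.0212 m = 2.12 cm

r_cr = 2.12 cm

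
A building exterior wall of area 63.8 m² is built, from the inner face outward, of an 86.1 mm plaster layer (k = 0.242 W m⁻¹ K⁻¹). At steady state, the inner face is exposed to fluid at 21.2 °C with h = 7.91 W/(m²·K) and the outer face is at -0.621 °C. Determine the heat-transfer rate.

Q = 2.89 kW

Series thermal resistances, inner to outer:
  R_conv,in = 1/(hA) = 1/(7.91·63.8) = 0.001982 K/W
  R_plaster = L/(kA) = 0.0861/(0.242·63.8) = 0.005577 K/W
ΣR = 0.001982 + 0.005577 = 0.007559 K/W
Q = ΔT/ΣR = (21.2 °C − -0.621 °C)/0.007559 = 2890 W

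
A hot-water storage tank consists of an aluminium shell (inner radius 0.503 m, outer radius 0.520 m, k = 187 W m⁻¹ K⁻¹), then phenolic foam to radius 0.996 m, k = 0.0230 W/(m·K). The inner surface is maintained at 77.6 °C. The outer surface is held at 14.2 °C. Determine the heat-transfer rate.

Q = 19.9 W

Resistance network (inner→outer):
  R_aluminium = (1/0.503 − 1/0.520)/(4πk) = 0.06499/(4π·187) = 2.766×10^-5 K/W
  R_phenolic foam = (1/0.520 − 1/0.996)/(4πk) = 0.9191/(4π·0.0230) = 3.180 K/W
ΣR = 2.766×10^-5 + 3.180 = 3.180 K/W
Q = ΔT/ΣR = (77.6 °C − 14.2 °C)/3.180 = 19.9 W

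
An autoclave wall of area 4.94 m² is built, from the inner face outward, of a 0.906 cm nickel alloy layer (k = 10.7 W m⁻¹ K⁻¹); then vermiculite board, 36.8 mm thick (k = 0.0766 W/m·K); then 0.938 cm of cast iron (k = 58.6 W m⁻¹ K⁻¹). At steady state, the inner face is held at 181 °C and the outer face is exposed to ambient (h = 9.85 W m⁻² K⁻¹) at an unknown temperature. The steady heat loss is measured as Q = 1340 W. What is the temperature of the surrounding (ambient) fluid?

Sum the resistances:
  R_nickel alloy = L/(kA) = 0.00906/(10.7·4.94) = 1.714×10^-4 K/W
  R_vermiculite board = L/(kA) = 0.0368/(0.0766·4.94) = 0.09725 K/W
  R_cast iron = L/(kA) = 0.00938/(58.6·4.94) = 3.240×10^-5 K/W
  R_conv,out = 1/(hA) = 1/(9.85·4.94) = 0.02055 K/W
ΣR = 0.1180 K/W
ΔT = Q·ΣR = 1340 × 0.1180 = 158.1 K
Heat flows outward, so T_out = T_in − ΔT = 181 − 158.1 = 22.9 °C

T_out = 22.9 °C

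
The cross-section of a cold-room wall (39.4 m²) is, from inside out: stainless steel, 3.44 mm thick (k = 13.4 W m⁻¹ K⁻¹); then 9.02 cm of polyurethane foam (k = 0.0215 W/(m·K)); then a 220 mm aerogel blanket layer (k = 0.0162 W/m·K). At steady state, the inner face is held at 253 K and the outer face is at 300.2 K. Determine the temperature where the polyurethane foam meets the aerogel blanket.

T = 264.14 K

Treat each layer as a resistance in series:
  R_stainless steel = L/(kA) = 0.00344/(13.4·39.4) = 6.516×10^-6 K/W
  R_polyurethane foam = L/(kA) = 0.0902/(0.0215·39.4) = 0.1065 K/W
  R_aerogel blanket = L/(kA) = 0.220/(0.0162·39.4) = 0.3447 K/W
ΣR = 6.516×10^-6 + 0.1065 + 0.3447 = 0.4512 K/W
Q = ΔT/ΣR = (253 K − 300.2 K)/0.4512 = -104.6 W
From the inner boundary to the polyurethane foam/aerogel blanket interface, ΣR_partial = 0.1065 K/W.
T_interface = T_in − Q·ΣR_partial = 253 K − (-104.6)(0.1065) = 264.14 K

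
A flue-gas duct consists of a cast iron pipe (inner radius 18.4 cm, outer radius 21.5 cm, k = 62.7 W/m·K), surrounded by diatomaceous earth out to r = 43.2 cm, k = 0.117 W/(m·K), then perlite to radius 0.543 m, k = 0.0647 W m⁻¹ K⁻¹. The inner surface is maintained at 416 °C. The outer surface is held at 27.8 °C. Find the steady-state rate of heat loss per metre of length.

Series thermal resistances, inner to outer:
  R'_cast iron = ln(0.215/0.184)/(2πk) = 0.1557/(2π·62.7) = 3.952×10^-4 m·K/W
  R'_diatomaceous earth = ln(0.432/0.215)/(2πk) = 0.6978/(2π·0.117) = 0.9492 m·K/W
  R'_perlite = ln(0.543/0.432)/(2πk) = 0.2287/(2π·0.0647) = 0.5625 m·K/W
ΣR = 3.952×10^-4 + 0.9492 + 0.5625 = 1.512 m·K/W
Q' = ΔT/ΣR = (416 °C − 27.8 °C)/1.512 = 257 W/m

Q' = 257 W/m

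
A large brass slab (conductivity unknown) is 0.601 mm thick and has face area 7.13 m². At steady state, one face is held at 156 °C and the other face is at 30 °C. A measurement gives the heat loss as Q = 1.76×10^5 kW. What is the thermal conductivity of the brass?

ΣR = ΔT/Q = |156 − 30|/1.76×10^8 = 7.159×10^-7 K/W
L/(kA) = 7.159×10^-7 ⇒ k = 6.01×10^-4/(7.159×10^-7·7.13) = 118 W/m·K

k = 118 W/m·K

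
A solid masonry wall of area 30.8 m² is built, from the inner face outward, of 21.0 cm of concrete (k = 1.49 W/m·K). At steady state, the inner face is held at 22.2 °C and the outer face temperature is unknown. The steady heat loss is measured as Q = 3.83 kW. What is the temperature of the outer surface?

Series resistances:
  R_concrete = L/(kA) = 0.210/(1.49·30.8) = 0.004576 K/W
ΣR = 0.004576 K/W
ΔT = Q·ΣR = 3830 × 0.004576 = 17.53 K
Heat flows outward, so T_out = T_in − ΔT = 22.2 − 17.53 = 4.67 °C

T_out = 4.67 °C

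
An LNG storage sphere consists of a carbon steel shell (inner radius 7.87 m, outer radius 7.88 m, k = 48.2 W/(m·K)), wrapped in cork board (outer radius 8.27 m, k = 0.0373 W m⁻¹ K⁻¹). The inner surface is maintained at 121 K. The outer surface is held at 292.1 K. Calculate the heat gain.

Series thermal resistances, inner to outer:
  R_carbon steel = (1/7.87 − 1/7.88)/(4πk) = 1.612×10^-4/(4π·48.2) = 2.662×10^-7 K/W
  R_cork board = (1/7.88 − 1/8.27)/(4πk) = 0.005985/(4π·0.0373) = 0.01277 K/W
ΣR = 2.662×10^-7 + 0.01277 = 0.01277 K/W
Q = ΔT/ΣR = (121 K − 292.1 K)/0.01277 = -13400 W
(Negative Q ⇒ heat flows inward; heat gain = 13400 W.)

Q = 13400 W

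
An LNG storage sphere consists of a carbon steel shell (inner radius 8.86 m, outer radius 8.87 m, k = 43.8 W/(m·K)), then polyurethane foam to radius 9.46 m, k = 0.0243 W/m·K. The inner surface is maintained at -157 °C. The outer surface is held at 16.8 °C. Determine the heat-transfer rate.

Series thermal resistances, inner to outer:
  R_carbon steel = (1/8.86 − 1/8.87)/(4πk) = 1.272×10^-4/(4π·43.8) = 2.312×10^-7 K/W
  R_polyurethane foam = (1/8.87 − 1/9.46)/(4πk) = 0.007031/(4π·0.0243) = 0.02303 K/W
ΣR = 2.312×10^-7 + 0.02303 = 0.02303 K/W
Q = ΔT/ΣR = (-157 °C − 16.8 °C)/0.02303 = -7550 W
(Negative Q ⇒ heat flows inward; heat gain = 7550 W.)

Q = 7.55 kW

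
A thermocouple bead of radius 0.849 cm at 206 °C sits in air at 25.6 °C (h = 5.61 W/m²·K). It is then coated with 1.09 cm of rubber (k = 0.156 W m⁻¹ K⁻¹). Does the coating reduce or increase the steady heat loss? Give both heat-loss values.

Critical radius for a sphere: r_cr = 2k/h = 0.0556 m = 5.56 cm.
Outer radius after coating: r₂ = 0.00849 + 0.0109 = 0.01939 m.
Since r₁ < r_cr and r₂ ≤ r_cr, the coating moves toward the maximum at r_cr — heat loss rises.
Bare: R = 1/(4πr₁²h) = 196.8 K/W; Q = 180.4/196.8 = 0.917 W.
Coated: R = R_cond + R_conv = 71.50 K/W; Q = 180.4/71.50 = 2.52 W.

increases: 0.917 → 2.52 W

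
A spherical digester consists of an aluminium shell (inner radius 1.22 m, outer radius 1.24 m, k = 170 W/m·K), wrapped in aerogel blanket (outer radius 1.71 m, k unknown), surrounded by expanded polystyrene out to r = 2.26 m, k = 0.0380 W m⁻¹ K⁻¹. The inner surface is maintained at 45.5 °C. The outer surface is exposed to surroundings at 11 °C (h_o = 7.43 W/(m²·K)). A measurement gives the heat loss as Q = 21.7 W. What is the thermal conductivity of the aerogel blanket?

k = 0.0137 W/m·K

ΣR = ΔT/Q = |45.5 − 11|/21.7 = 1.590 K/W
Known resistances:
  R_aluminium = (1/1.22 − 1/1.24)/(4πk) = 0.01322/(4π·170) = 6.189×10^-6 K/W
  R_expanded polystyrene = (1/1.71 − 1/2.26)/(4πk) = 0.1423/(4π·0.0380) = 0.2980 K/W
  R_conv,out = 1/(4πr²h) = 1/(4π·2.26²·7.43) = 0.002097 K/W
R_aerogel blanket = ΣR − ΣR_known = 1.590 − 0.3001 = 1.290 K/W
(1/r₁−1/r₂)/(4πk) = 1.290 ⇒ k = 0.2217/(4π·1.290) = 0.0137 W/m·K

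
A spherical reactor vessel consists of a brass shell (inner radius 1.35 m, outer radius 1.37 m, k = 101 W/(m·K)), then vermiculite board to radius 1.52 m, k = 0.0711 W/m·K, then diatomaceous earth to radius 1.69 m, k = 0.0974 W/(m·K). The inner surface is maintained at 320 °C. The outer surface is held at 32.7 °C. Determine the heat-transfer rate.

Q = 2.13 kW

Treat each layer as a resistance in series:
  R_brass = (1/1.35 − 1/1.37)/(4πk) = 0.01081/(4π·101) = 8.520×10^-6 K/W
  R_vermiculite board = (1/1.37 − 1/1.52)/(4πk) = 0.07203/(4π·0.0711) = 0.08062 K/W
  R_diatomaceous earth = (1/1.52 − 1/1.69)/(4πk) = 0.06618/(4π·0.0974) = 0.05407 K/W
ΣR = 8.520×10^-6 + 0.08062 + 0.05407 = 0.1347 K/W
Q = ΔT/ΣR = (320 °C − 32.7 °C)/0.1347 = 2130 W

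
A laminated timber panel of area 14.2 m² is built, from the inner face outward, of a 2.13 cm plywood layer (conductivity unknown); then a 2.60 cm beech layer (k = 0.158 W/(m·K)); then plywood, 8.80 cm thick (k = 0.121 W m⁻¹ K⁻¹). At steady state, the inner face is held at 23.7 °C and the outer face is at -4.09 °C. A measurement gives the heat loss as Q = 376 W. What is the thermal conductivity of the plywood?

ΣR = ΔT/Q = |23.7 − -4.09|/376 = 0.07391 K/W
Known resistances:
  R_beech = L/(kA) = 0.0260/(0.158·14.2) = 0.01159 K/W
  R_plywood = L/(kA) = 0.0880/(0.121·14.2) = 0.05122 K/W
R_plywood = ΣR − ΣR_known = 0.07391 − 0.06281 = 0.01110 K/W
L/(kA) = 0.01110 ⇒ k = 0.0213/(0.01110·14.2) = 0.135 W/m·K

k = 0.135 W/m·K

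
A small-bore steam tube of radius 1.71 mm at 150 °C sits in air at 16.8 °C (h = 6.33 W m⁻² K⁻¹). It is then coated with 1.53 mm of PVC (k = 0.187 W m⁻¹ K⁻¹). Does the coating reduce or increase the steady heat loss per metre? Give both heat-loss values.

increases: 9.06 → 16.0 W/m

Critical radius for a cylinder: r_cr = k/h = 0.0295 m = 2.95 cm.
Outer radius after coating: r₂ = 0.00171 + 0.00153 = 0.00324 m.
Since r₁ < r_cr and r₂ ≤ r_cr, the coating moves toward the maximum at r_cr — heat loss rises.
Bare: R = 1/(2πr₁h) = 14.70 m·K/W; Q = 133.2/14.70 = 9.06 W/m.
Coated: R = R_cond + R_conv = 8.304 m·K/W; Q = 133.2/8.304 = 16.0 W/m.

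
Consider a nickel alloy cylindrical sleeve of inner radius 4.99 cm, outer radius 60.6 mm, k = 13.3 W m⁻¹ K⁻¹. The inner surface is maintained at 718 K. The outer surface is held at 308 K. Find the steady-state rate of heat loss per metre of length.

Q' = 176 kW/m

Q' = 2πk·ΔT/ln(r₂/r₁) = 2π × 13.3 × 410 / ln(0.0606/0.0499) = 1.76×10^5 W/m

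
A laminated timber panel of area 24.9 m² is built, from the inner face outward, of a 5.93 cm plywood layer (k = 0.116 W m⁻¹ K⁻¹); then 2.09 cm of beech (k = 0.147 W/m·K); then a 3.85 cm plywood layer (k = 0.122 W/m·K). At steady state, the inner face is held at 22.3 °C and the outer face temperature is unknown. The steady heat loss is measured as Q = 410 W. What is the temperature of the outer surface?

T_out = 6.35 °C

Sum the resistances:
  R_plywood = L/(kA) = 0.0593/(0.116·24.9) = 0.02053 K/W
  R_beech = L/(kA) = 0.0209/(0.147·24.9) = 0.005710 K/W
  R_plywood = L/(kA) = 0.0385/(0.122·24.9) = 0.01267 K/W
ΣR = 0.03891 K/W
ΔT = Q·ΣR = 410 × 0.03891 = 15.95 K
Heat flows outward, so T_out = T_in − ΔT = 22.3 − 15.95 = 6.35 °C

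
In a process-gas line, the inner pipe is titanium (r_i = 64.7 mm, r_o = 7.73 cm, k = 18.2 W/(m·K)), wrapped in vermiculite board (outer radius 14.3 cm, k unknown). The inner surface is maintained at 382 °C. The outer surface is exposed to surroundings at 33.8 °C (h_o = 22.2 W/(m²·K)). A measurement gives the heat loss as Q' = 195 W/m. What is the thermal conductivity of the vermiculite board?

k = 0.0565 W/m·K

ΣR = ΔT/Q' = |382 − 33.8|/195 = 1.786 m·K/W
Known resistances:
  R'_titanium = ln(0.0773/0.0647)/(2πk) = 0.1779/(2π·18.2) = 0.001556 m·K/W
  R'_conv,out = 1/(2πr h) = 1/(2π·0.143·22.2) = 0.05013 m·K/W
R_vermiculite board = ΣR − ΣR_known = 1.786 − 0.05169 = 1.734 m·K/W
ln(r₂/r₁)/(2πk) = 1.734 ⇒ k = 0.6152/(2π·1.734) = 0.0565 W/m·K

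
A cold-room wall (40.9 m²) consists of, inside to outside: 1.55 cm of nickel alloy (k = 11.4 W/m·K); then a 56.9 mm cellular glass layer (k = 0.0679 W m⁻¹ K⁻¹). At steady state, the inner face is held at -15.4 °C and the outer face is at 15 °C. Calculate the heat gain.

Q = 1480 W

Resistance network (inner→outer):
  R_nickel alloy = L/(kA) = 0.0155/(11.4·40.9) = 3.324×10^-5 K/W
  R_cellular glass = L/(kA) = 0.0569/(0.0679·40.9) = 0.02049 K/W
ΣR = 3.324×10^-5 + 0.02049 = 0.02052 K/W
Q = ΔT/ΣR = (-15.4 °C − 15 °C)/0.02052 = -1480 W
(Negative Q ⇒ heat flows inward; heat gain = 1480 W.)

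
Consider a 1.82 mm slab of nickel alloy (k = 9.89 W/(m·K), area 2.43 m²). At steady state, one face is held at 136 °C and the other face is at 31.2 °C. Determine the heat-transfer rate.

Q = 1.38×10^6 W

Q = kA·ΔT/L = 9.89 × 2.43 × |136 °C − 31.2 °C| / 0.00182 = 1.38×10^6 W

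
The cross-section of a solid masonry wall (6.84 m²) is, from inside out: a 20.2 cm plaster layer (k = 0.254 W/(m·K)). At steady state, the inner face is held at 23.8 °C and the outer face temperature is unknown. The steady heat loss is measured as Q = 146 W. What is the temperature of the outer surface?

T_out = 6.82 °C

Sum the resistances:
  R_plaster = L/(kA) = 0.202/(0.254·6.84) = 0.1163 K/W
ΣR = 0.1163 K/W
ΔT = Q·ΣR = 146 × 0.1163 = 16.98 K
Heat flows outward, so T_out = T_in − ΔT = 23.8 − 16.98 = 6.82 °C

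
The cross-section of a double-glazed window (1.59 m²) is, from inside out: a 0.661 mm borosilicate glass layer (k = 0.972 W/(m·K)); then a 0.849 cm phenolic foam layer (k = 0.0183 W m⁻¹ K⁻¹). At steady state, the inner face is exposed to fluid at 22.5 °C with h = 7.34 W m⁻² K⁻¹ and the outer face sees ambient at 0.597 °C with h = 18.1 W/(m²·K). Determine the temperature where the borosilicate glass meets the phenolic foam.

Resistance network (inner→outer):
  R_conv,in = 1/(hA) = 1/(7.34·1.59) = 0.08569 K/W
  R_borosilicate glass = L/(kA) = 6.61×10^-4/(0.972·1.59) = 4.277×10^-4 K/W
  R_phenolic foam = L/(kA) = 0.00849/(0.0183·1.59) = 0.2918 K/W
  R_conv,out = 1/(hA) = 1/(18.1·1.59) = 0.03475 K/W
ΣR = 0.08569 + 4.277×10^-4 + 0.2918 + 0.03475 = 0.4127 K/W
Q = ΔT/ΣR = (22.5 °C − 0.597 °C)/0.4127 = 53.07 W
From the inner boundary to the borosilicate glass/phenolic foam interface, ΣR_partial = 0.08612 K/W.
T_interface = T_in − Q·ΣR_partial = 22.5 °C − (53.07)(0.08612) = 17.9 °C

T = 17.9 °C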